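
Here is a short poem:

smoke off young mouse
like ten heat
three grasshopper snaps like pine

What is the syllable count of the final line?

7

The final line: "three grasshopper snaps like pine": 1+3+1+1+1 = 7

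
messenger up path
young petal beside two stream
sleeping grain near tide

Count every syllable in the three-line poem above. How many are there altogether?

Line 1: messenger (3), up (1), path (1) → 5
Line 2: young (1), petal (2), beside (2), two (1), stream (1) → 7
Line 3: sleeping (2), grain (1), near (1), tide (1) → 5
Total: 5 + 7 + 5 = 17

17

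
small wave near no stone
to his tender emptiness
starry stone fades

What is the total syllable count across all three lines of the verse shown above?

16

Line 1: small (1), wave (1), near (1), no (1), stone (1) → 5
Line 2: to (1), his (1), tender (2), emptiness (3) → 7
Line 3: starry (2), stone (1), fades (1) → 4
Total: 5 + 7 + 4 = 16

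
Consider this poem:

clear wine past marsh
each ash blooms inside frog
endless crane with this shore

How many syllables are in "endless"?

2

"endless" has 2 syllables.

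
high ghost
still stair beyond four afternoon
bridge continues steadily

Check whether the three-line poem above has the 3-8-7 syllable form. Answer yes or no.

Line 1: high(1) + ghost(1) = 2 (expected 3)
Line 2: still(1) + stair(1) + beyond(2) + four(1) + afternoon(3) = 8 ✓
Line 3: bridge(1) + continues(3) + steadily(3) = 7 ✓

No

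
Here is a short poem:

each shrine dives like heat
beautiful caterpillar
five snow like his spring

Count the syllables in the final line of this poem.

5

The final line: five (1), snow (1), like (1), his (1), spring (1) → 5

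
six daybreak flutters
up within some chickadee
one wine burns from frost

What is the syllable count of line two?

Line two: up (1), within (2), some (1), chickadee (3) → 7

7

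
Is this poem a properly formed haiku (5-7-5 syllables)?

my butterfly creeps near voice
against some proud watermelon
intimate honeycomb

Line 1: "my butterfly creeps near voice": 1+3+1+1+1 = 7 (expected 5)
Line 2: "against some proud watermelon": 2+1+1+4 = 8 (expected 7)
Line 3: "intimate honeycomb": 3+3 = 6 (expected 5)

No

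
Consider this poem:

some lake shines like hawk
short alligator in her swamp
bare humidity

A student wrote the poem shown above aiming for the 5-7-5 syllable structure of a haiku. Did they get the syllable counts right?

No

Line 1: some (1), lake (1), shines (1), like (1), hawk (1) → 5 ✓
Line 2: short (1), alligator (4), in (1), her (1), swamp (1) → 8 (expected 7)
Line 3: bare (1), humidity (4) → 5 ✓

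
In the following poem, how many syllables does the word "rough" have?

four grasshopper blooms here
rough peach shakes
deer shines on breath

"rough" has 1 syllable.

1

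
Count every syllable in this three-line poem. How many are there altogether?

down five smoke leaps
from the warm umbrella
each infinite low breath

Line 1: down (1), five (1), smoke (1), leaps (1) → 4
Line 2: from (1), the (1), warm (1), umbrella (3) → 6
Line 3: each (1), infinite (3), low (1), breath (1) → 6
Total: 4 + 6 + 6 = 16

16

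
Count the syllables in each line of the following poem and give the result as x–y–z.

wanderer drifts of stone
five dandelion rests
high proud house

6–6–3

Line 1: wanderer (3), drifts (1), of (1), stone (1) → 6
Line 2: five (1), dandelion (4), rests (1) → 6
Line 3: high (1), proud (1), house (1) → 3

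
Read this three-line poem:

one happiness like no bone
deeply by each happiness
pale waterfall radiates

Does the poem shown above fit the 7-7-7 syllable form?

Line 1: "one happiness like no bone": 1+3+1+1+1 = 7 ✓
Line 2: "deeply by each happiness": 2+1+1+3 = 7 ✓
Line 3: "pale waterfall radiates": 1+3+3 = 7 ✓

Yes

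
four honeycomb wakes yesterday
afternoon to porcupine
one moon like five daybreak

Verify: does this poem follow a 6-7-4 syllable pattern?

No

Line 1: four (1), honeycomb (3), wakes (1), yesterday (3) → 8 (expected 6)
Line 2: afternoon (3), to (1), porcupine (3) → 7 ✓
Line 3: one (1), moon (1), like (1), five (1), daybreak (2) → 6 (expected 4)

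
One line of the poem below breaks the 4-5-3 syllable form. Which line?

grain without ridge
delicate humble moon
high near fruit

The second line

Line 1: "grain without ridge": 1+2+1 = 4 ✓
Line 2: "delicate humble moon": 3+2+1 = 6 (expected 5)
Line 3: "high near fruit": 1+1+1 = 3 ✓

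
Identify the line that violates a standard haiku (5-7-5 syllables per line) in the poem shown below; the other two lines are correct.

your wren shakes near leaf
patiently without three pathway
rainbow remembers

Line 2

Line 1: your (1), wren (1), shakes (1), near (1), leaf (1) → 5 ✓
Line 2: patiently (3), without (2), three (1), pathway (2) → 8 (expected 7)
Line 3: rainbow (2), remembers (3) → 5 ✓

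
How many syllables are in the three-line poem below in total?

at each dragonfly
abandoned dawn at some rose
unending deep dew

17

Line 1: at(1) + each(1) + dragonfly(3) = 5
Line 2: abandoned(3) + dawn(1) + at(1) + some(1) + rose(1) = 7
Line 3: unending(3) + deep(1) + dew(1) = 5
Total: 5 + 7 + 5 = 17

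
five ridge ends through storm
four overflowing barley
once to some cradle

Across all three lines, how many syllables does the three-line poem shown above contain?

17

Line 1: five (1), ridge (1), ends (1), through (1), storm (1) → 5
Line 2: four (1), overflowing (4), barley (2) → 7
Line 3: once (1), to (1), some (1), cradle (2) → 5
Total: 5 + 7 + 5 = 17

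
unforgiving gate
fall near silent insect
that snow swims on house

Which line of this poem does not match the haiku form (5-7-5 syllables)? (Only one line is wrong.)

Line 2

Line 1: "unforgiving gate": 4+1 = 5 ✓
Line 2: "fall near silent insect": 1+1+2+2 = 6 (expected 7)
Line 3: "that snow swims on house": 1+1+1+1+1 = 5 ✓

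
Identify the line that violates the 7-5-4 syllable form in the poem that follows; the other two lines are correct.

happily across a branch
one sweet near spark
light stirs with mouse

Line 1: happily(3) + across(2) + a(1) + branch(1) = 7 ✓
Line 2: one(1) + sweet(1) + near(1) + spark(1) = 4 (expected 5)
Line 3: light(1) + stirs(1) + with(1) + mouse(1) = 4 ✓

The second line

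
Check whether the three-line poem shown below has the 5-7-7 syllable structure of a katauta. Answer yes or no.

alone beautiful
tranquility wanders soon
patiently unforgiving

Line 1: alone (2), beautiful (3) → 5 ✓
Line 2: tranquility (4), wanders (2), soon (1) → 7 ✓
Line 3: patiently (3), unforgiving (4) → 7 ✓

Yes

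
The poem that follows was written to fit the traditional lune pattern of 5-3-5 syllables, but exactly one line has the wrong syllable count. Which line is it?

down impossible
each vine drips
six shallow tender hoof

Line 3

Line 1: down(1) + impossible(4) = 5 ✓
Line 2: each(1) + vine(1) + drips(1) = 3 ✓
Line 3: six(1) + shallow(2) + tender(2) + hoof(1) = 6 (expected 5)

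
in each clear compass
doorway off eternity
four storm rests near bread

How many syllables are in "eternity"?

4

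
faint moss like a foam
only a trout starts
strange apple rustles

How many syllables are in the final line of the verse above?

The final line: "strange apple rustles": 1+2+2 = 5

5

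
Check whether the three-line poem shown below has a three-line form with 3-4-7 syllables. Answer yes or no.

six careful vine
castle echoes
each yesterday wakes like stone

Line 1: "six careful vine": 1+2+1 = 4 (expected 3)
Line 2: "castle echoes": 2+2 = 4 ✓
Line 3: "each yesterday wakes like stone": 1+3+1+1+1 = 7 ✓

No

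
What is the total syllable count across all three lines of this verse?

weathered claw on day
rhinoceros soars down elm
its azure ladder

17

Line 1: weathered (2), claw (1), on (1), day (1) → 5
Line 2: rhinoceros (4), soars (1), down (1), elm (1) → 7
Line 3: its (1), azure (2), ladder (2) → 5
Total: 5 + 7 + 5 = 17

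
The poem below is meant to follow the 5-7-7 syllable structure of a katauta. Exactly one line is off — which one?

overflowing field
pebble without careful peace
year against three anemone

Line 1: overflowing(4) + field(1) = 5 ✓
Line 2: pebble(2) + without(2) + careful(2) + peace(1) = 7 ✓
Line 3: year(1) + against(2) + three(1) + anemone(4) = 8 (expected 7)

Line 3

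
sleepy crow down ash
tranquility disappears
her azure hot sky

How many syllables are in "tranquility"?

4

"tranquility" has 4 syllables.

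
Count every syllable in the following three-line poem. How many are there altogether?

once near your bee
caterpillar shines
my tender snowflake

Line 1: once (1), near (1), your (1), bee (1) → 4
Line 2: caterpillar (4), shines (1) → 5
Line 3: my (1), tender (2), snowflake (2) → 5
Total: 4 + 5 + 5 = 14

14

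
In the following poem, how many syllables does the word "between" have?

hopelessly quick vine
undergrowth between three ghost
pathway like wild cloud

"between" has 2 syllables.

2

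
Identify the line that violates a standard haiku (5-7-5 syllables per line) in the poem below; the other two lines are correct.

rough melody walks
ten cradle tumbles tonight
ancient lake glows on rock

Line 3

Line 1: rough (1), melody (3), walks (1) → 5 ✓
Line 2: ten (1), cradle (2), tumbles (2), tonight (2) → 7 ✓
Line 3: ancient (2), lake (1), glows (1), on (1), rock (1) → 6 (expected 5)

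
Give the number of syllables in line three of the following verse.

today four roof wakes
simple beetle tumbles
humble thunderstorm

5

Line three: "humble thunderstorm": 2+3 = 5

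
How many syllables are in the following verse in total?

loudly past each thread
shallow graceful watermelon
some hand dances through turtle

20

Line 1: loudly(2) + past(1) + each(1) + thread(1) = 5
Line 2: shallow(2) + graceful(2) + watermelon(4) = 8
Line 3: some(1) + hand(1) + dances(2) + through(1) + turtle(2) = 7
Total: 5 + 8 + 7 = 20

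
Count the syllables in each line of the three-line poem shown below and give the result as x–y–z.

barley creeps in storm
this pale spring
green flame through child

Line 1: "barley creeps in storm": 2+1+1+1 = 5
Line 2: "this pale spring": 1+1+1 = 3
Line 3: "green flame through child": 1+1+1+1 = 4

5–3–4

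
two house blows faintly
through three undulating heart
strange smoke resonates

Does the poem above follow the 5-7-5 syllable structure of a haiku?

Yes

Line 1: "two house blows faintly": 1+1+1+2 = 5 ✓
Line 2: "through three undulating heart": 1+1+4+1 = 7 ✓
Line 3: "strange smoke resonates": 1+1+3 = 5 ✓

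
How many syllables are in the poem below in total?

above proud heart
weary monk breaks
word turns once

11

Line 1: above (2), proud (1), heart (1) → 4
Line 2: weary (2), monk (1), breaks (1) → 4
Line 3: word (1), turns (1), once (1) → 3
Total: 4 + 4 + 3 = 11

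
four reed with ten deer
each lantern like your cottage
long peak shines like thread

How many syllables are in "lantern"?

2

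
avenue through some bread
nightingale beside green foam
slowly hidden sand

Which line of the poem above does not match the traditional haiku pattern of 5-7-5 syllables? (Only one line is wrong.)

Line 1: "avenue through some bread": 3+1+1+1 = 6 (expected 5)
Line 2: "nightingale beside green foam": 3+2+1+1 = 7 ✓
Line 3: "slowly hidden sand": 2+2+1 = 5 ✓

Line 1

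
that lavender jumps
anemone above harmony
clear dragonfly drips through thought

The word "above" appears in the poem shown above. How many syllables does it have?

2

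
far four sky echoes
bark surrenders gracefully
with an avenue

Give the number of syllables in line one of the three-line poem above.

Line one: far (1), four (1), sky (1), echoes (2) → 5

5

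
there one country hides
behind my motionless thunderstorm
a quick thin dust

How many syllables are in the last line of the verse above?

The last line: a (1), quick (1), thin (1), dust (1) → 4

4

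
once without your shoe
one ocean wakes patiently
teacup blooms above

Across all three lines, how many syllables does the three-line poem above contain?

17

Line 1: once(1) + without(2) + your(1) + shoe(1) = 5
Line 2: one(1) + ocean(2) + wakes(1) + patiently(3) = 7
Line 3: teacup(2) + blooms(1) + above(2) = 5
Total: 5 + 7 + 5 = 17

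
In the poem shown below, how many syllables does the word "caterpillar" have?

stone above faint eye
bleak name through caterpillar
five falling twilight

"caterpillar" has 4 syllables.

4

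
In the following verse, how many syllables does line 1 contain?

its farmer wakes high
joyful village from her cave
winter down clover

5

Line 1: "its farmer wakes high": 1+2+1+1 = 5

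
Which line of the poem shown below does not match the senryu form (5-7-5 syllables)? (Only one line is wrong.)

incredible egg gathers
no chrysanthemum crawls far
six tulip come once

Line 1

Line 1: incredible (4), egg (1), gathers (2) → 7 (expected 5)
Line 2: no (1), chrysanthemum (4), crawls (1), far (1) → 7 ✓
Line 3: six (1), tulip (2), come (1), once (1) → 5 ✓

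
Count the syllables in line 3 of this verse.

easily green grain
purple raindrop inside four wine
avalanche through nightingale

Line 3: "avalanche through nightingale": 3+1+3 = 7

7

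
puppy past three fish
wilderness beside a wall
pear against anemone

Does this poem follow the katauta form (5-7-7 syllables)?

Line 1: puppy(2) + past(1) + three(1) + fish(1) = 5 ✓
Line 2: wilderness(3) + beside(2) + a(1) + wall(1) = 7 ✓
Line 3: pear(1) + against(2) + anemone(4) = 7 ✓

Yes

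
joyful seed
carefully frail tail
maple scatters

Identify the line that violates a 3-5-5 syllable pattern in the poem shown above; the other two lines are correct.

The third line

Line 1: "joyful seed": 2+1 = 3 ✓
Line 2: "carefully frail tail": 3+1+1 = 5 ✓
Line 3: "maple scatters": 2+2 = 4 (expected 5)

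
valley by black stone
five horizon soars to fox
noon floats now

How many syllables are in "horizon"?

"horizon" has 3 syllables.

3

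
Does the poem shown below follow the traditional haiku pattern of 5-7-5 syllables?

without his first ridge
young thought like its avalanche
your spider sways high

Yes

Line 1: without(2) + his(1) + first(1) + ridge(1) = 5 ✓
Line 2: young(1) + thought(1) + like(1) + its(1) + avalanche(3) = 7 ✓
Line 3: your(1) + spider(2) + sways(1) + high(1) = 5 ✓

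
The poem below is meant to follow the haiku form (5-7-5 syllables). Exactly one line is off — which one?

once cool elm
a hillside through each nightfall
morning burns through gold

The first line

Line 1: "once cool elm": 1+1+1 = 3 (expected 5)
Line 2: "a hillside through each nightfall": 1+2+1+1+2 = 7 ✓
Line 3: "morning burns through gold": 2+1+1+1 = 5 ✓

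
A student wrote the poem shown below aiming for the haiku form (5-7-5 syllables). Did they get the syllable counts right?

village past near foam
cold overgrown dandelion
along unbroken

No

Line 1: village (2), past (1), near (1), foam (1) → 5 ✓
Line 2: cold (1), overgrown (3), dandelion (4) → 8 (expected 7)
Line 3: along (2), unbroken (3) → 5 ✓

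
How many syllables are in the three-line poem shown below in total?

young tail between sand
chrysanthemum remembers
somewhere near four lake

17

Line 1: young(1) + tail(1) + between(2) + sand(1) = 5
Line 2: chrysanthemum(4) + remembers(3) = 7
Line 3: somewhere(2) + near(1) + four(1) + lake(1) = 5
Total: 5 + 7 + 5 = 17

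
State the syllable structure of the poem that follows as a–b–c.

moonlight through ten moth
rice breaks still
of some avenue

Line 1: moonlight (2), through (1), ten (1), moth (1) → 5
Line 2: rice (1), breaks (1), still (1) → 3
Line 3: of (1), some (1), avenue (3) → 5

5–3–5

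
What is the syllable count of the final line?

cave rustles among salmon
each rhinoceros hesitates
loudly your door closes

The final line: "loudly your door closes": 2+1+1+2 = 6

6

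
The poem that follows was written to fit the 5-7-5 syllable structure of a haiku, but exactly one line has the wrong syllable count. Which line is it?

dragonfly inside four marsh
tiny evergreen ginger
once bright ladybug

Line 1

Line 1: "dragonfly inside four marsh": 3+2+1+1 = 7 (expected 5)
Line 2: "tiny evergreen ginger": 2+3+2 = 7 ✓
Line 3: "once bright ladybug": 1+1+3 = 5 ✓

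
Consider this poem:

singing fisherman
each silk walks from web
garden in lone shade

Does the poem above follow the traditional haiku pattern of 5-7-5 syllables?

No

Line 1: singing(2) + fisherman(3) = 5 ✓
Line 2: each(1) + silk(1) + walks(1) + from(1) + web(1) = 5 (expected 7)
Line 3: garden(2) + in(1) + lone(1) + shade(1) = 5 ✓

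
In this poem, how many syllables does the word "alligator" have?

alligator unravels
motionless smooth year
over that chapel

"alligator" has 4 syllables.

4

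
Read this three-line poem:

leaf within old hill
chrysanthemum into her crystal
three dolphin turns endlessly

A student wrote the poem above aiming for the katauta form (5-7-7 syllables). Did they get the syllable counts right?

Line 1: leaf(1) + within(2) + old(1) + hill(1) = 5 ✓
Line 2: chrysanthemum(4) + into(2) + her(1) + crystal(2) = 9 (expected 7)
Line 3: three(1) + dolphin(2) + turns(1) + endlessly(3) = 7 ✓

No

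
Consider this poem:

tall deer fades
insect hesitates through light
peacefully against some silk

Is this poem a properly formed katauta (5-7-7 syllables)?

Line 1: "tall deer fades": 1+1+1 = 3 (expected 5)
Line 2: "insect hesitates through light": 2+3+1+1 = 7 ✓
Line 3: "peacefully against some silk": 3+2+1+1 = 7 ✓

No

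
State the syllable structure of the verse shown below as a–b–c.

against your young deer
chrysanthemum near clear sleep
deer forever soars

Line 1: against(2) + your(1) + young(1) + deer(1) = 5
Line 2: chrysanthemum(4) + near(1) + clear(1) + sleep(1) = 7
Line 3: deer(1) + forever(3) + soars(1) = 5

5–7–5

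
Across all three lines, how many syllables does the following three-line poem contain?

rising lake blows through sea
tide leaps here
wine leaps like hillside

14

Line 1: "rising lake blows through sea": 2+1+1+1+1 = 6
Line 2: "tide leaps here": 1+1+1 = 3
Line 3: "wine leaps like hillside": 1+1+1+2 = 5
Total: 6 + 3 + 5 = 14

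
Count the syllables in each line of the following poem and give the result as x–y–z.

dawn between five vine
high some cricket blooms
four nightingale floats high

5–5–6

Line 1: dawn (1), between (2), five (1), vine (1) → 5
Line 2: high (1), some (1), cricket (2), blooms (1) → 5
Line 3: four (1), nightingale (3), floats (1), high (1) → 6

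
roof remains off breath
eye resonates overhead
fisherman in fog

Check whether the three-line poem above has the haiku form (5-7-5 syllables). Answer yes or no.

Line 1: roof (1), remains (2), off (1), breath (1) → 5 ✓
Line 2: eye (1), resonates (3), overhead (3) → 7 ✓
Line 3: fisherman (3), in (1), fog (1) → 5 ✓

Yes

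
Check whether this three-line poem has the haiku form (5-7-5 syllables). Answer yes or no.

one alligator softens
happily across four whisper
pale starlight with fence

No

Line 1: "one alligator softens": 1+4+2 = 7 (expected 5)
Line 2: "happily across four whisper": 3+2+1+2 = 8 (expected 7)
Line 3: "pale starlight with fence": 1+2+1+1 = 5 ✓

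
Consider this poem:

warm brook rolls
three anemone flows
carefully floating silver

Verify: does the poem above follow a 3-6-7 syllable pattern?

Yes

Line 1: warm (1), brook (1), rolls (1) → 3 ✓
Line 2: three (1), anemone (4), flows (1) → 6 ✓
Line 3: carefully (3), floating (2), silver (2) → 7 ✓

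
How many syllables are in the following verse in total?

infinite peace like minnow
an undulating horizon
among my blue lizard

21

Line 1: "infinite peace like minnow": 3+1+1+2 = 7
Line 2: "an undulating horizon": 1+4+3 = 8
Line 3: "among my blue lizard": 2+1+1+2 = 6
Total: 7 + 8 + 6 = 21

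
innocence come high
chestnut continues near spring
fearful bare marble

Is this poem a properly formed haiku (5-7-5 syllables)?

Yes

Line 1: innocence(3) + come(1) + high(1) = 5 ✓
Line 2: chestnut(2) + continues(3) + near(1) + spring(1) = 7 ✓
Line 3: fearful(2) + bare(1) + marble(2) = 5 ✓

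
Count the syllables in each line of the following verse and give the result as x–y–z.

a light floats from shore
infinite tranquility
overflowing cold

5–7–5

Line 1: "a light floats from shore": 1+1+1+1+1 = 5
Line 2: "infinite tranquility": 3+4 = 7
Line 3: "overflowing cold": 4+1 = 5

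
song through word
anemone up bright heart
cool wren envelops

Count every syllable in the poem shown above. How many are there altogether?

15

Line 1: song (1), through (1), word (1) → 3
Line 2: anemone (4), up (1), bright (1), heart (1) → 7
Line 3: cool (1), wren (1), envelops (3) → 5
Total: 3 + 7 + 5 = 15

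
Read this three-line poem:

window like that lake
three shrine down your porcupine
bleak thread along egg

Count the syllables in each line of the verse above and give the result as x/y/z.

Line 1: window (2), like (1), that (1), lake (1) → 5
Line 2: three (1), shrine (1), down (1), your (1), porcupine (3) → 7
Line 3: bleak (1), thread (1), along (2), egg (1) → 5

5/7/5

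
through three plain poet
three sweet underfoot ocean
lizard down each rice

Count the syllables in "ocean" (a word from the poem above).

"ocean" has 2 syllables.

2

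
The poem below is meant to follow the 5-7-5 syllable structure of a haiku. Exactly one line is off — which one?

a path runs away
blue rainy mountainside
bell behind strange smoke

Line 1: "a path runs away": 1+1+1+2 = 5 ✓
Line 2: "blue rainy mountainside": 1+2+3 = 6 (expected 7)
Line 3: "bell behind strange smoke": 1+2+1+1 = 5 ✓

The second line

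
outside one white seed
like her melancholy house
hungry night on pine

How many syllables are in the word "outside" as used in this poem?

2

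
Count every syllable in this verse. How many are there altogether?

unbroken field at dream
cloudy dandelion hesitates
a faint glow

18

Line 1: unbroken(3) + field(1) + at(1) + dream(1) = 6
Line 2: cloudy(2) + dandelion(4) + hesitates(3) = 9
Line 3: a(1) + faint(1) + glow(1) = 3
Total: 6 + 9 + 3 = 18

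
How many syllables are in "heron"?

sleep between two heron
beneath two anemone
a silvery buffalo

2

"heron" has 2 syllables.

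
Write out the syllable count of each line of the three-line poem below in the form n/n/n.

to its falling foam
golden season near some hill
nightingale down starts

5/7/5

Line 1: to(1) + its(1) + falling(2) + foam(1) = 5
Line 2: golden(2) + season(2) + near(1) + some(1) + hill(1) = 7
Line 3: nightingale(3) + down(1) + starts(1) = 5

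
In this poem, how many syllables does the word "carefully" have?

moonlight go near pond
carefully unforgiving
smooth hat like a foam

3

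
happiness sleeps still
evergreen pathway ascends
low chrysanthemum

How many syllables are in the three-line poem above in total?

Line 1: happiness (3), sleeps (1), still (1) → 5
Line 2: evergreen (3), pathway (2), ascends (2) → 7
Line 3: low (1), chrysanthemum (4) → 5
Total: 5 + 7 + 5 = 17

17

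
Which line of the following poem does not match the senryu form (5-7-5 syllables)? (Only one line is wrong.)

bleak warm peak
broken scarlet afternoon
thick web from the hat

The first line

Line 1: bleak(1) + warm(1) + peak(1) = 3 (expected 5)
Line 2: broken(2) + scarlet(2) + afternoon(3) = 7 ✓
Line 3: thick(1) + web(1) + from(1) + the(1) + hat(1) = 5 ✓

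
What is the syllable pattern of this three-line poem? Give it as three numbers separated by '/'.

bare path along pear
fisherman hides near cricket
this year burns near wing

Line 1: "bare path along pear": 1+1+2+1 = 5
Line 2: "fisherman hides near cricket": 3+1+1+2 = 7
Line 3: "this year burns near wing": 1+1+1+1+1 = 5

5/7/5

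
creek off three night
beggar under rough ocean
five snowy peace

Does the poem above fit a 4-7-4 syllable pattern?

Line 1: creek (1), off (1), three (1), night (1) → 4 ✓
Line 2: beggar (2), under (2), rough (1), ocean (2) → 7 ✓
Line 3: five (1), snowy (2), peace (1) → 4 ✓

Yes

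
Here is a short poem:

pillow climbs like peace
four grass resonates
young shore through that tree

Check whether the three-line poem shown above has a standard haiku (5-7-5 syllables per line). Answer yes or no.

Line 1: pillow(2) + climbs(1) + like(1) + peace(1) = 5 ✓
Line 2: four(1) + grass(1) + resonates(3) = 5 (expected 7)
Line 3: young(1) + shore(1) + through(1) + that(1) + tree(1) = 5 ✓

No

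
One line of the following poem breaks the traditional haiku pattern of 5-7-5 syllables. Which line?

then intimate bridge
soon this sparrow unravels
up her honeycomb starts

Line 3

Line 1: then(1) + intimate(3) + bridge(1) = 5 ✓
Line 2: soon(1) + this(1) + sparrow(2) + unravels(3) = 7 ✓
Line 3: up(1) + her(1) + honeycomb(3) + starts(1) = 6 (expected 5)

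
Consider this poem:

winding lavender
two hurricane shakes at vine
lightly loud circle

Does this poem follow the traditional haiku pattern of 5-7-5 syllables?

Yes

Line 1: winding(2) + lavender(3) = 5 ✓
Line 2: two(1) + hurricane(3) + shakes(1) + at(1) + vine(1) = 7 ✓
Line 3: lightly(2) + loud(1) + circle(2) = 5 ✓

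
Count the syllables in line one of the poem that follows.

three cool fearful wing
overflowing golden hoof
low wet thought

5

Line one: "three cool fearful wing": 1+1+2+1 = 5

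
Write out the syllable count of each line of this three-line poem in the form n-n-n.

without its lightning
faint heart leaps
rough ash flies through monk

Line 1: "without its lightning": 2+1+2 = 5
Line 2: "faint heart leaps": 1+1+1 = 3
Line 3: "rough ash flies through monk": 1+1+1+1+1 = 5

5-3-5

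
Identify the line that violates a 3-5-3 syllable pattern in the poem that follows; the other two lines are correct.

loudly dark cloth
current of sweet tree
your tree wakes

The first line

Line 1: loudly (2), dark (1), cloth (1) → 4 (expected 3)
Line 2: current (2), of (1), sweet (1), tree (1) → 5 ✓
Line 3: your (1), tree (1), wakes (1) → 3 ✓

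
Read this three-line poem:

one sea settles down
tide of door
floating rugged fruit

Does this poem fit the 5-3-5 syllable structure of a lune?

Yes

Line 1: one(1) + sea(1) + settles(2) + down(1) = 5 ✓
Line 2: tide(1) + of(1) + door(1) = 3 ✓
Line 3: floating(2) + rugged(2) + fruit(1) = 5 ✓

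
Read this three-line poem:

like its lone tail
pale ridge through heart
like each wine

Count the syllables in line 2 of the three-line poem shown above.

Line 2: pale (1), ridge (1), through (1), heart (1) → 4

4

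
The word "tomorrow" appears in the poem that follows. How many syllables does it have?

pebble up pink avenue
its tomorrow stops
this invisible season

3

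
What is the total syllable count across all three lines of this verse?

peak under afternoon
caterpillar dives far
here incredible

17

Line 1: peak(1) + under(2) + afternoon(3) = 6
Line 2: caterpillar(4) + dives(1) + far(1) = 6
Line 3: here(1) + incredible(4) = 5
Total: 6 + 6 + 5 = 17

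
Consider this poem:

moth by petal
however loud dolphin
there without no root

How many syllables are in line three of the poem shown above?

5

Line three: there (1), without (2), no (1), root (1) → 5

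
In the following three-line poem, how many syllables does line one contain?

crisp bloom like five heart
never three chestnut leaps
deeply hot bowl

Line one: crisp(1) + bloom(1) + like(1) + five(1) + heart(1) = 5

5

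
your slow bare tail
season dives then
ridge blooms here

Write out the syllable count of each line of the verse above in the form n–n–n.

Line 1: your (1), slow (1), bare (1), tail (1) → 4
Line 2: season (2), dives (1), then (1) → 4
Line 3: ridge (1), blooms (1), here (1) → 3

4–4–3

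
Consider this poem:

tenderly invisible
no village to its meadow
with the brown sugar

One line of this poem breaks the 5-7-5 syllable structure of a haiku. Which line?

Line 1: tenderly(3) + invisible(4) = 7 (expected 5)
Line 2: no(1) + village(2) + to(1) + its(1) + meadow(2) = 7 ✓
Line 3: with(1) + the(1) + brown(1) + sugar(2) = 5 ✓

The first line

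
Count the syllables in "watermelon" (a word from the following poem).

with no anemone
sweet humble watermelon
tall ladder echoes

4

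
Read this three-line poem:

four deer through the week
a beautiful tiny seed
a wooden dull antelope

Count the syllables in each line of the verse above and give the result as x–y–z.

Line 1: four (1), deer (1), through (1), the (1), week (1) → 5
Line 2: a (1), beautiful (3), tiny (2), seed (1) → 7
Line 3: a (1), wooden (2), dull (1), antelope (3) → 7

5–7–7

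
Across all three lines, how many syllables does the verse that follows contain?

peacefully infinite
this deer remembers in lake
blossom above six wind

Line 1: peacefully (3), infinite (3) → 6
Line 2: this (1), deer (1), remembers (3), in (1), lake (1) → 7
Line 3: blossom (2), above (2), six (1), wind (1) → 6
Total: 6 + 7 + 6 = 19

19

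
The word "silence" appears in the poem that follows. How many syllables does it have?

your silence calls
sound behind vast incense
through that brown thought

2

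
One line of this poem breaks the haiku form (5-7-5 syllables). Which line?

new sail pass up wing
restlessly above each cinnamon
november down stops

Line 2

Line 1: new (1), sail (1), pass (1), up (1), wing (1) → 5 ✓
Line 2: restlessly (3), above (2), each (1), cinnamon (3) → 9 (expected 7)
Line 3: november (3), down (1), stops (1) → 5 ✓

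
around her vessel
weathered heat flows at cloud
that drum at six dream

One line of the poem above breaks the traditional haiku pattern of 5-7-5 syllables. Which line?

Line 1: around (2), her (1), vessel (2) → 5 ✓
Line 2: weathered (2), heat (1), flows (1), at (1), cloud (1) → 6 (expected 7)
Line 3: that (1), drum (1), at (1), six (1), dream (1) → 5 ✓

Line 2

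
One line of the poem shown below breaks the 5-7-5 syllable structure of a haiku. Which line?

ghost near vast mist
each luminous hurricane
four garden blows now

Line 1: "ghost near vast mist": 1+1+1+1 = 4 (expected 5)
Line 2: "each luminous hurricane": 1+3+3 = 7 ✓
Line 3: "four garden blows now": 1+2+1+1 = 5 ✓

Line 1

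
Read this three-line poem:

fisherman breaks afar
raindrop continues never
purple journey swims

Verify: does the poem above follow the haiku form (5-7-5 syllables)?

Line 1: fisherman(3) + breaks(1) + afar(2) = 6 (expected 5)
Line 2: raindrop(2) + continues(3) + never(2) = 7 ✓
Line 3: purple(2) + journey(2) + swims(1) = 5 ✓

No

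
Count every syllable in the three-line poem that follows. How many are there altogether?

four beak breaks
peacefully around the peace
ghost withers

13

Line 1: four (1), beak (1), breaks (1) → 3
Line 2: peacefully (3), around (2), the (1), peace (1) → 7
Line 3: ghost (1), withers (2) → 3
Total: 3 + 7 + 3 = 13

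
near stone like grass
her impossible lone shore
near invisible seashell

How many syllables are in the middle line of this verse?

The middle line: her(1) + impossible(4) + lone(1) + shore(1) = 7

7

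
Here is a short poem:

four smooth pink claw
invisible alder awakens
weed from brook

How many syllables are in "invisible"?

"invisible" has 4 syllables.

4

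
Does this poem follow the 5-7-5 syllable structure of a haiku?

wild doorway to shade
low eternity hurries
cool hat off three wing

Yes

Line 1: wild(1) + doorway(2) + to(1) + shade(1) = 5 ✓
Line 2: low(1) + eternity(4) + hurries(2) = 7 ✓
Line 3: cool(1) + hat(1) + off(1) + three(1) + wing(1) = 5 ✓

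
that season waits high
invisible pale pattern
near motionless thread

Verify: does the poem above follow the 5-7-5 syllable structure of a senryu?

Yes

Line 1: that (1), season (2), waits (1), high (1) → 5 ✓
Line 2: invisible (4), pale (1), pattern (2) → 7 ✓
Line 3: near (1), motionless (3), thread (1) → 5 ✓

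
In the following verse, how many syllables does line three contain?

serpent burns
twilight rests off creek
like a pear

3

Line three: like (1), a (1), pear (1) → 3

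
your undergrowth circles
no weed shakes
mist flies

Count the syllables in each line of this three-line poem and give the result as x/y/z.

Line 1: "your undergrowth circles": 1+3+2 = 6
Line 2: "no weed shakes": 1+1+1 = 3
Line 3: "mist flies": 1+1 = 2

6/3/2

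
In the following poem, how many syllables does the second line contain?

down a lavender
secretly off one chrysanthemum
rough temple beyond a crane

9

The second line: secretly(3) + off(1) + one(1) + chrysanthemum(4) = 9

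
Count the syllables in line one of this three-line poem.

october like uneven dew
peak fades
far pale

8

Line one: "october like uneven dew": 3+1+3+1 = 8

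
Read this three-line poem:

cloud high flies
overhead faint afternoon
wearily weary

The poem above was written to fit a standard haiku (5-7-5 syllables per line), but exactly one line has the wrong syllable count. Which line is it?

The first line

Line 1: cloud (1), high (1), flies (1) → 3 (expected 5)
Line 2: overhead (3), faint (1), afternoon (3) → 7 ✓
Line 3: wearily (3), weary (2) → 5 ✓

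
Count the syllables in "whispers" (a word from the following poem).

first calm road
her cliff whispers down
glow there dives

2

"whispers" has 2 syllables.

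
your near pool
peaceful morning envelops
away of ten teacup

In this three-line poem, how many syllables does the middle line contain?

7

The middle line: peaceful (2), morning (2), envelops (3) → 7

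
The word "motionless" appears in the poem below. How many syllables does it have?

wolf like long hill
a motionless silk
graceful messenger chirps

3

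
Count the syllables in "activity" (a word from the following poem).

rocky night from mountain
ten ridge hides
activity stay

4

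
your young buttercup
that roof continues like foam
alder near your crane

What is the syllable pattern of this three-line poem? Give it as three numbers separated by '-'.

5-7-5

Line 1: your (1), young (1), buttercup (3) → 5
Line 2: that (1), roof (1), continues (3), like (1), foam (1) → 7
Line 3: alder (2), near (1), your (1), crane (1) → 5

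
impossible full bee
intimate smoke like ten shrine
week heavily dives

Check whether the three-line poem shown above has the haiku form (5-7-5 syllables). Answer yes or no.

No

Line 1: impossible (4), full (1), bee (1) → 6 (expected 5)
Line 2: intimate (3), smoke (1), like (1), ten (1), shrine (1) → 7 ✓
Line 3: week (1), heavily (3), dives (1) → 5 ✓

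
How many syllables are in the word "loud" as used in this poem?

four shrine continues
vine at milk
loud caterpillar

"loud" has 1 syllable.

1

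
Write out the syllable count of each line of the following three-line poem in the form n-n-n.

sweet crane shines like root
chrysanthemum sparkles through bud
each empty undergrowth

Line 1: "sweet crane shines like root": 1+1+1+1+1 = 5
Line 2: "chrysanthemum sparkles through bud": 4+2+1+1 = 8
Line 3: "each empty undergrowth": 1+2+3 = 6

5-8-6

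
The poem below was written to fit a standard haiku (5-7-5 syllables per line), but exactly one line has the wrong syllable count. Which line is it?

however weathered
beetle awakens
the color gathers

Line 1: "however weathered": 3+2 = 5 ✓
Line 2: "beetle awakens": 2+3 = 5 (expected 7)
Line 3: "the color gathers": 1+2+2 = 5 ✓

Line 2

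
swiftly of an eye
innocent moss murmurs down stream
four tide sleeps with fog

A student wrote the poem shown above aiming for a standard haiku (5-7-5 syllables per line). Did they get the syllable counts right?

Line 1: swiftly (2), of (1), an (1), eye (1) → 5 ✓
Line 2: innocent (3), moss (1), murmurs (2), down (1), stream (1) → 8 (expected 7)
Line 3: four (1), tide (1), sleeps (1), with (1), fog (1) → 5 ✓

No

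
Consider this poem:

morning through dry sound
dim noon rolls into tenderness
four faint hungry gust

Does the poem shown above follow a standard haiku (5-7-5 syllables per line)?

Line 1: morning(2) + through(1) + dry(1) + sound(1) = 5 ✓
Line 2: dim(1) + noon(1) + rolls(1) + into(2) + tenderness(3) = 8 (expected 7)
Line 3: four(1) + faint(1) + hungry(2) + gust(1) = 5 ✓

No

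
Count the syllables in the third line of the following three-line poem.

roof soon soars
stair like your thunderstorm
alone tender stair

The third line: alone (2), tender (2), stair (1) → 5

5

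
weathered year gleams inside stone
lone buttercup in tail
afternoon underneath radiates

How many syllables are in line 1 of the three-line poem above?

Line 1: "weathered year gleams inside stone": 2+1+1+2+1 = 7

7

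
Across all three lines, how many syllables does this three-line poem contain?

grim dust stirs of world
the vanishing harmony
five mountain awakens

Line 1: grim(1) + dust(1) + stirs(1) + of(1) + world(1) = 5
Line 2: the(1) + vanishing(3) + harmony(3) = 7
Line 3: five(1) + mountain(2) + awakens(3) = 6
Total: 5 + 7 + 6 = 18

18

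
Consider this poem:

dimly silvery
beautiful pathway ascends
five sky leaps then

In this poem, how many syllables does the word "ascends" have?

2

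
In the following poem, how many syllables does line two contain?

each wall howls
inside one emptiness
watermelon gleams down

6

Line two: inside (2), one (1), emptiness (3) → 6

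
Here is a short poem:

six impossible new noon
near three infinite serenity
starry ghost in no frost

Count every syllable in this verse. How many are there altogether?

22

Line 1: six(1) + impossible(4) + new(1) + noon(1) = 7
Line 2: near(1) + three(1) + infinite(3) + serenity(4) = 9
Line 3: starry(2) + ghost(1) + in(1) + no(1) + frost(1) = 6
Total: 7 + 9 + 6 = 22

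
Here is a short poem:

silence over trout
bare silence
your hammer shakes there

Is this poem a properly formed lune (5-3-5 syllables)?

Line 1: silence(2) + over(2) + trout(1) = 5 ✓
Line 2: bare(1) + silence(2) = 3 ✓
Line 3: your(1) + hammer(2) + shakes(1) + there(1) = 5 ✓

Yes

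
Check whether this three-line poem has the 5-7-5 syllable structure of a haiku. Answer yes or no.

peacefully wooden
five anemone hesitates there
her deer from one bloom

No

Line 1: peacefully (3), wooden (2) → 5 ✓
Line 2: five (1), anemone (4), hesitates (3), there (1) → 9 (expected 7)
Line 3: her (1), deer (1), from (1), one (1), bloom (1) → 5 ✓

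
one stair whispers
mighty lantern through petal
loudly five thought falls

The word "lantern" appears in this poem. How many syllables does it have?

2

"lantern" has 2 syllables.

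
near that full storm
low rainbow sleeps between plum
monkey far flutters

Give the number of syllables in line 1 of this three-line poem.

Line 1: near(1) + that(1) + full(1) + storm(1) = 4

4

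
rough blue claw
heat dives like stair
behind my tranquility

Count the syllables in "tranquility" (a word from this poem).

4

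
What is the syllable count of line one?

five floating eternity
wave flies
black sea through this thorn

7

Line one: five(1) + floating(2) + eternity(4) = 7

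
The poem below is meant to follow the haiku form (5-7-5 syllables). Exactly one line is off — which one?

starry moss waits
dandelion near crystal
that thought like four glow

Line 1: starry (2), moss (1), waits (1) → 4 (expected 5)
Line 2: dandelion (4), near (1), crystal (2) → 7 ✓
Line 3: that (1), thought (1), like (1), four (1), glow (1) → 5 ✓

Line 1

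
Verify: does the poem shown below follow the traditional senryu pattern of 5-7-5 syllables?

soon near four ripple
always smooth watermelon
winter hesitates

Yes

Line 1: "soon near four ripple": 1+1+1+2 = 5 ✓
Line 2: "always smooth watermelon": 2+1+4 = 7 ✓
Line 3: "winter hesitates": 2+3 = 5 ✓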